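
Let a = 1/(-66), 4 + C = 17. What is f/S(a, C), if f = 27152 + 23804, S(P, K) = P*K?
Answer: -3363096/13 ≈ -2.5870e+5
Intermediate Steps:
C = 13 (C = -4 + 17 = 13)
a = -1/66 ≈ -0.015152
S(P, K) = K*P
f = 50956
f/S(a, C) = 50956/((13*(-1/66))) = 50956/(-13/66) = 50956*(-66/13) = -3363096/13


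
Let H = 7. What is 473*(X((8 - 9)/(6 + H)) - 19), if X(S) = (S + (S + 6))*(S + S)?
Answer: -1590699/169 ≈ -9412.4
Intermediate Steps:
X(S) = 2*S*(6 + 2*S) (X(S) = (S + (6 + S))*(2*S) = (6 + 2*S)*(2*S) = 2*S*(6 + 2*S))
473*(X((8 - 9)/(6 + H)) - 19) = 473*(4*((8 - 9)/(6 + 7))*(3 + (8 - 9)/(6 + 7)) - 19) = 473*(4*(-1/13)*(3 - 1/13) - 19) = 473*(4*(-1/13)*(38/13) - 19) = 473*(-152/169 - 19) = 473*(-3363/169) = -1590699/169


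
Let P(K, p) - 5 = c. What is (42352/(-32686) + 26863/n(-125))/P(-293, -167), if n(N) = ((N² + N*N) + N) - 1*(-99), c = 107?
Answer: -222177415/57152909184 ≈ -0.0038874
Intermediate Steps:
n(N) = 99 + N + 2*N² (n(N) = ((N² + N²) + N) + 99 = (2*N² + N) + 99 = (N + 2*N²) + 99 = 99 + N + 2*N²)
P(K, p) = 112 (P(K, p) = 5 + 107 = 112)
(42352/(-32686) + 26863/n(-125))/P(-293, -167) = (42352/(-32686) + 26863/(99 - 125 + 2*(-125)²))/112 = (42352*(-1/32686) + 26863/(99 - 125 + 2*15625))*(1/112) = (-21176/16343 + 26863/(99 - 125 + 31250))*(1/112) = (-21176/16343 + 26863/31224)*(1/112) = -222177415/510293832*1/112 = -222177415/57152909184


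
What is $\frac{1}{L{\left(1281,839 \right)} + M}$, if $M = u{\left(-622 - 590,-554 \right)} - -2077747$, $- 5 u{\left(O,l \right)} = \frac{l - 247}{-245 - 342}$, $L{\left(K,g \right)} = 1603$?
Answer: $\frac{2935}{6102891449} \approx 4.8092 \cdot 10^{-7}$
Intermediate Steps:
$u{\left(O,l \right)} = - \frac{247}{2935} + \frac{l}{2935}$ ($u{\left(O,l \right)} = - \frac{\left(l - 247\right) \frac{1}{-245 - 342}}{5} = - \frac{\left(-247 + l\right) \frac{1}{-587}}{5} = - \frac{\left(-247 + l\right) \left(- \frac{1}{587}\right)}{5} = - \frac{\frac{247}{587} - \frac{l}{587}}{5} = - \frac{247}{2935} + \frac{l}{2935}$)
$M = \frac{6098186644}{2935}$ ($M = \left(- \frac{247}{2935} + \frac{1}{2935} \left(-554\right)\right) - -2077747 = \left(- \frac{247}{2935} - \frac{554}{2935}\right) + 2077747 = - \frac{801}{2935} + 2077747 = \frac{6098186644}{2935} \approx 2.0777 \cdot 10^{6}$)
$\frac{1}{L{\left(1281,839 \right)} + M} = \frac{1}{1603 + \frac{6098186644}{2935}} = \frac{1}{\frac{6102891449}{2935}} = \frac{2935}{6102891449}$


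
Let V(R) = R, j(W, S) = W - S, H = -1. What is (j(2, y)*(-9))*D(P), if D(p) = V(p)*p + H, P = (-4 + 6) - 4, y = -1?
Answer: -81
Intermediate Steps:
P = -2 (P = 2 - 4 = -2)
D(p) = -1 + p**2 (D(p) = p*p - 1 = p**2 - 1 = -1 + p**2)
(j(2, y)*(-9))*D(P) = ((2 - 1*(-1))*(-9))*(-1 + (-2)**2) = ((2 + 1)*(-9))*(-1 + 4) = (3*(-9))*3 = -27*3 = -81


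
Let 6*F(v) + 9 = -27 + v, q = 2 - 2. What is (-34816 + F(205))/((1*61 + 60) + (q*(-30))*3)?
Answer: -208727/726 ≈ -287.50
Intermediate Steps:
q = 0
F(v) = -6 + v/6 (F(v) = -3/2 + (-27 + v)/6 = -3/2 + (-9/2 + v/6) = -6 + v/6)
(-34816 + F(205))/((1*61 + 60) + (q*(-30))*3) = (-34816 + (-6 + (1/6)*205))/((1*61 + 60) + (0*(-30))*3) = (-34816 + (-6 + 205/6))/((61 + 60) + 0*3) = (-34816 + 169/6)/(121 + 0) = -208727/6/121 = -208727/6*1/121 = -208727/726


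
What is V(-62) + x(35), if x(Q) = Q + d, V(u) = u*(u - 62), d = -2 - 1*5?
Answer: 7716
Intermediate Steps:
d = -7 (d = -2 - 5 = -7)
V(u) = u*(-62 + u)
x(Q) = -7 + Q (x(Q) = Q - 7 = -7 + Q)
V(-62) + x(35) = -62*(-62 - 62) + (-7 + 35) = -62*(-124) + 28 = 7688 + 28 = 7716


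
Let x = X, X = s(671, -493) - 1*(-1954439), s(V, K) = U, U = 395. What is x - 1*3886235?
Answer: -1931401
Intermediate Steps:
s(V, K) = 395
X = 1954834 (X = 395 - 1*(-1954439) = 395 + 1954439 = 1954834)
x = 1954834
x - 1*3886235 = 1954834 - 1*3886235 = 1954834 - 3886235 = -1931401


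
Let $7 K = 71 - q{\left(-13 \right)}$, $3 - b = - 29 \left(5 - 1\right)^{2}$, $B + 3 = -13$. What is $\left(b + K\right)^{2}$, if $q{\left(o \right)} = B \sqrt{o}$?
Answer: $\frac{11152272}{49} + \frac{106880 i \sqrt{13}}{49} \approx 2.276 \cdot 10^{5} + 7864.5 i$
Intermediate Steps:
$B = -16$ ($B = -3 - 13 = -16$)
$q{\left(o \right)} = - 16 \sqrt{o}$
$b = 467$ ($b = 3 - - 29 \left(5 - 1\right)^{2} = 3 - - 29 \cdot 4^{2} = 3 - \left(-29\right) 16 = 3 - -464 = 3 + 464 = 467$)
$K = \frac{71}{7} + \frac{16 i \sqrt{13}}{7}$ ($K = \frac{71 - - 16 \sqrt{-13}}{7} = \frac{71 - - 16 i \sqrt{13}}{7} = \frac{71 + 16 i \sqrt{13}}{7} = \frac{71}{7} + \frac{16 i \sqrt{13}}{7} \approx 10.143 + 8.2413 i$)
$\left(b + K\right)^{2} = \left(467 + \left(\frac{71}{7} + \frac{16 i \sqrt{13}}{7}\right)\right)^{2} = \left(\frac{3340}{7} + \frac{16 i \sqrt{13}}{7}\right)^{2}$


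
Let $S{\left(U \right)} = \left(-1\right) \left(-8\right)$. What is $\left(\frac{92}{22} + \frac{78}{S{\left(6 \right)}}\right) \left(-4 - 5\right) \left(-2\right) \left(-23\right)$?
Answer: $- \frac{126891}{22} \approx -5767.8$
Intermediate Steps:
$S{\left(U \right)} = 8$
$\left(\frac{92}{22} + \frac{78}{S{\left(6 \right)}}\right) \left(-4 - 5\right) \left(-2\right) \left(-23\right) = \left(\frac{92}{22} + \frac{78}{8}\right) \left(-4 - 5\right) \left(-2\right) \left(-23\right) = \left(92 \cdot \frac{1}{22} + 78 \cdot \frac{1}{8}\right) \left(\left(-9\right) \left(-2\right)\right) \left(-23\right) = \left(\frac{46}{11} + \frac{39}{4}\right) 18 \left(-23\right) = \frac{613}{44} \cdot 18 \left(-23\right) = \frac{5517}{22} \left(-23\right) = - \frac{126891}{22}$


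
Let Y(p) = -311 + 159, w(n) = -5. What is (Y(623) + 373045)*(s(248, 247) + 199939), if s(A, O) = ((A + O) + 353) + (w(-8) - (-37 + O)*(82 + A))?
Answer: 49028717426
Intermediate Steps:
Y(p) = -152
s(A, O) = 348 + A + O - (-37 + O)*(82 + A) (s(A, O) = ((A + O) + 353) + (-5 - (-37 + O)*(82 + A)) = (353 + A + O) + (-5 - (-37 + O)*(82 + A)) = 348 + A + O - (-37 + O)*(82 + A))
(Y(623) + 373045)*(s(248, 247) + 199939) = (-152 + 373045)*((3382 - 81*247 + 38*248 - 1*248*247) + 199939) = 372893*((3382 - 20007 + 9424 - 61256) + 199939) = 372893*(-68457 + 199939) = 372893*131482 = 49028717426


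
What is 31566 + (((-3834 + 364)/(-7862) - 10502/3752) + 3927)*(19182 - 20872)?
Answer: -24340015312047/3687278 ≈ -6.6011e+6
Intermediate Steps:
31566 + (((-3834 + 364)/(-7862) - 10502/3752) + 3927)*(19182 - 20872) = 31566 + ((-3470*(-1/7862) - 10502*1/3752) + 3927)*(-1690) = 31566 + ((1735/3931 - 5251/1876) + 3927)*(-1690) = 31566 + (-17386821/7374556 + 3927)*(-1690) = 31566 + (28942494591/7374556)*(-1690) = 31566 - 24456407929395/3687278 = -24340015312047/3687278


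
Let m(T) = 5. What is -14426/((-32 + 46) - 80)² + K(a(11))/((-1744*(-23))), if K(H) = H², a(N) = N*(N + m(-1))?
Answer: -13866383/5460246 ≈ -2.5395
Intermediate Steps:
a(N) = N*(5 + N) (a(N) = N*(N + 5) = N*(5 + N))
-14426/((-32 + 46) - 80)² + K(a(11))/((-1744*(-23))) = -14426/((-32 + 46) - 80)² + (11*(5 + 11))²/((-1744*(-23))) = -14426/(14 - 80)² + (11*16)²/40112 = -14426/((-66)²) + 176²*(1/40112) = -14426/4356 + 30976*(1/40112) = -14426*1/4356 + 1936/2507 = -7213/2178 + 1936/2507 = -13866383/5460246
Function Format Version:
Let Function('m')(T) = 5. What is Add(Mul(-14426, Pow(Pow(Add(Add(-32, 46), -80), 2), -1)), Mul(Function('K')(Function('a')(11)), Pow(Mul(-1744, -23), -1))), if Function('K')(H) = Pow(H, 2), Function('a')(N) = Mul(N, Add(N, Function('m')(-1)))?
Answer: Rational(-13866383, 5460246) ≈ -2.5395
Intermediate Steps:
Function('a')(N) = Mul(N, Add(5, N)) (Function('a')(N) = Mul(N, Add(N, 5)) = Mul(N, Add(5, N)))
Add(Mul(-14426, Pow(Pow(Add(Add(-32, 46), -80), 2), -1)), Mul(Function('K')(Function('a')(11)), Pow(Mul(-1744, -23), -1))) = Add(Mul(-14426, Pow(Pow(Add(Add(-32, 46), -80), 2), -1)), Mul(Pow(Mul(11, Add(5, 11)), 2), Pow(Mul(-1744, -23), -1))) = Add(Mul(-14426, Pow(Pow(Add(14, -80), 2), -1)), Mul(Pow(Mul(11, 16), 2), Pow(40112, -1))) = Add(Mul(-14426, Pow(Pow(-66, 2), -1)), Mul(Pow(176, 2), Rational(1, 40112))) = Add(Mul(-14426, Pow(4356, -1)), Mul(30976, Rational(1, 40112))) = Add(Mul(-14426, Rational(1, 4356)), Rational(1936, 2507)) = Add(Rational(-7213, 2178), Rational(1936, 2507)) = Rational(-13866383, 5460246)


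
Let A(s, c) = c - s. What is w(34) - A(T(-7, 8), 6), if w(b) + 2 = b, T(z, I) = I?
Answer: 34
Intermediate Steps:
w(b) = -2 + b
w(34) - A(T(-7, 8), 6) = (-2 + 34) - (6 - 1*8) = 32 - (6 - 8) = 32 - 1*(-2) = 32 + 2 = 34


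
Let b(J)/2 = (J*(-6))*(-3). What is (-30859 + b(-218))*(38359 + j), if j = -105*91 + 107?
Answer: -1119058077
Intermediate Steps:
b(J) = 36*J (b(J) = 2*((J*(-6))*(-3)) = 2*(-6*J*(-3)) = 2*(18*J) = 36*J)
j = -9448 (j = -9555 + 107 = -9448)
(-30859 + b(-218))*(38359 + j) = (-30859 + 36*(-218))*(38359 - 9448) = (-30859 - 7848)*28911 = -38707*28911 = -1119058077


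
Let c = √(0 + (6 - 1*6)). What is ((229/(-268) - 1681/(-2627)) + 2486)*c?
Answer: 0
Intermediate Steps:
c = 0 (c = √(0 + (6 - 6)) = √(0 + 0) = √0 = 0)
((229/(-268) - 1681/(-2627)) + 2486)*c = ((229/(-268) - 1681/(-2627)) + 2486)*0 = ((229*(-1/268) - 1681*(-1/2627)) + 2486)*0 = ((-229/268 + 1681/2627) + 2486)*0 = (-151075/704036 + 2486)*0 = (1750082421/704036)*0 = 0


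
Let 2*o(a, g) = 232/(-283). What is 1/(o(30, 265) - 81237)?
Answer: -283/22990187 ≈ -1.2310e-5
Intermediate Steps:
o(a, g) = -116/283 (o(a, g) = (232/(-283))/2 = (232*(-1/283))/2 = (1/2)*(-232/283) = -116/283)
1/(o(30, 265) - 81237) = 1/(-116/283 - 81237) = 1/(-22990187/283) = -283/22990187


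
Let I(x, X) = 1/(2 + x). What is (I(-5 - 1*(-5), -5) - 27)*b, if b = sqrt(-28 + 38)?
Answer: -53*sqrt(10)/2 ≈ -83.800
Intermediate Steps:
b = sqrt(10) ≈ 3.1623
(I(-5 - 1*(-5), -5) - 27)*b = (1/(2 + (-5 - 1*(-5))) - 27)*sqrt(10) = (1/(2 + (-5 + 5)) - 27)*sqrt(10) = (1/(2 + 0) - 27)*sqrt(10) = (1/2 - 27)*sqrt(10) = -53*sqrt(10)/2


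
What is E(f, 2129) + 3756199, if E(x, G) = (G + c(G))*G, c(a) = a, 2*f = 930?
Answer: 12821481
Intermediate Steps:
f = 465 (f = (1/2)*930 = 465)
E(x, G) = 2*G**2 (E(x, G) = (G + G)*G = (2*G)*G = 2*G**2)
E(f, 2129) + 3756199 = 2*2129**2 + 3756199 = 2*4532641 + 3756199 = 9065282 + 3756199 = 12821481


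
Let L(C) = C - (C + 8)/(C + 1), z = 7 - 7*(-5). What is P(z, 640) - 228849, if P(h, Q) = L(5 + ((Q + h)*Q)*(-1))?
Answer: -290397064043/436474 ≈ -6.6533e+5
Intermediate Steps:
z = 42 (z = 7 + 35 = 42)
L(C) = C - (8 + C)/(1 + C)
P(h, Q) = (-8 + (5 - Q*(Q + h))**2)/(6 - Q*(Q + h)) (P(h, Q) = (-8 + (5 + ((Q + h)*Q)*(-1))**2)/(1 + (5 + ((Q + h)*Q)*(-1))) = (-8 + (5 + (Q*(Q + h))*(-1))**2)/(1 + (5 + (Q*(Q + h))*(-1))) = (-8 + (5 - Q*(Q + h))**2)/(1 + (5 - Q*(Q + h))) = (-8 + (5 - Q*(Q + h))**2)/(6 - Q*(Q + h)))
P(z, 640) - 228849 = (8 - (-5 + 640**2 + 640*42)**2)/(-6 + 640**2 + 640*42) - 228849 = (8 - (-5 + 409600 + 26880)**2)/(-6 + 409600 + 26880) - 228849 = (8 - 1*436475**2)/436474 - 228849 = (8 - 1*190510425625)/436474 - 228849 = (8 - 190510425625)/436474 - 228849 = (1/436474)*(-190510425617) - 228849 = -190510425617/436474 - 228849 = -290397064043/436474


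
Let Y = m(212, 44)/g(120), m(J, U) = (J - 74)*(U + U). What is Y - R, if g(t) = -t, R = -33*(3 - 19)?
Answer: -3146/5 ≈ -629.20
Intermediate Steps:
R = 528 (R = -33*(-16) = 528)
m(J, U) = 2*U*(-74 + J) (m(J, U) = (-74 + J)*(2*U) = 2*U*(-74 + J))
Y = -506/5 (Y = (2*44*(-74 + 212))/((-1*120)) = (2*44*138)/(-120) = 12144*(-1/120) = -506/5 ≈ -101.20)
Y - R = -506/5 - 1*528 = -506/5 - 528 = -3146/5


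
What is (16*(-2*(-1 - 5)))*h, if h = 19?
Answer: 3648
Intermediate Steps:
(16*(-2*(-1 - 5)))*h = (16*(-2*(-1 - 5)))*19 = (16*(-2*(-6)))*19 = (16*12)*19 = 192*19 = 3648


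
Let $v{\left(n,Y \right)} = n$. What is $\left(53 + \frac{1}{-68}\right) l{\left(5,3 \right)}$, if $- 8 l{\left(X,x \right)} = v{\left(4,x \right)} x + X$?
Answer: $- \frac{3603}{32} \approx -112.59$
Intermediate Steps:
$l{\left(X,x \right)} = - \frac{x}{2} - \frac{X}{8}$ ($l{\left(X,x \right)} = - \frac{4 x + X}{8} = - \frac{X + 4 x}{8} = - \frac{x}{2} - \frac{X}{8}$)
$\left(53 + \frac{1}{-68}\right) l{\left(5,3 \right)} = \left(53 + \frac{1}{-68}\right) \left(\left(- \frac{1}{2}\right) 3 - \frac{5}{8}\right) = \left(53 - \frac{1}{68}\right) \left(- \frac{3}{2} - \frac{5}{8}\right) = \frac{3603}{68} \left(- \frac{17}{8}\right) = - \frac{3603}{32}$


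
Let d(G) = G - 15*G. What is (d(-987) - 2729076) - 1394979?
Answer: -4110237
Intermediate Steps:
d(G) = -14*G
(d(-987) - 2729076) - 1394979 = (-14*(-987) - 2729076) - 1394979 = (13818 - 2729076) - 1394979 = -2715258 - 1394979 = -4110237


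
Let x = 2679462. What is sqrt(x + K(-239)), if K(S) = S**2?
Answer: sqrt(2736583) ≈ 1654.3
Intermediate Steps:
sqrt(x + K(-239)) = sqrt(2679462 + (-239)**2) = sqrt(2679462 + 57121) = sqrt(2736583)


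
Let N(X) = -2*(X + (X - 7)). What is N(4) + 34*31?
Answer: 1052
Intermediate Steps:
N(X) = 14 - 4*X (N(X) = -2*(X + (-7 + X)) = -2*(-7 + 2*X) = 14 - 4*X)
N(4) + 34*31 = (14 - 4*4) + 34*31 = (14 - 16) + 1054 = -2 + 1054 = 1052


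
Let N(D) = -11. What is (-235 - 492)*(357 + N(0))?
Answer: -251542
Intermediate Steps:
(-235 - 492)*(357 + N(0)) = (-235 - 492)*(357 - 11) = -727*346 = -251542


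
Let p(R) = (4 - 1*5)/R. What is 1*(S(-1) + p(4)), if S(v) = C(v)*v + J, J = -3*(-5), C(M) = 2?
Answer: 51/4 ≈ 12.750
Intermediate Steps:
J = 15
p(R) = -1/R (p(R) = (4 - 5)/R = -1/R)
S(v) = 15 + 2*v (S(v) = 2*v + 15 = 15 + 2*v)
1*(S(-1) + p(4)) = 1*((15 + 2*(-1)) - 1/4) = 1*((15 - 2) - 1*¼) = 1*(13 - ¼) = 1*(51/4) = 51/4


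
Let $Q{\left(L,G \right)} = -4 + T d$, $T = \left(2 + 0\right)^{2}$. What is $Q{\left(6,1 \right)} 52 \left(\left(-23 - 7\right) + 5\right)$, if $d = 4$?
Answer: $-15600$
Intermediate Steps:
$T = 4$ ($T = 2^{2} = 4$)
$Q{\left(L,G \right)} = 12$ ($Q{\left(L,G \right)} = -4 + 4 \cdot 4 = -4 + 16 = 12$)
$Q{\left(6,1 \right)} 52 \left(\left(-23 - 7\right) + 5\right) = 12 \cdot 52 \left(\left(-23 - 7\right) + 5\right) = 624 \left(-30 + 5\right) = 624 \left(-25\right) = -15600$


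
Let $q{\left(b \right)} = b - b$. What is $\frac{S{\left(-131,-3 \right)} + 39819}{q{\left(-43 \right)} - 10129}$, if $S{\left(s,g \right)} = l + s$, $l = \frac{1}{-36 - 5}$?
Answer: $- \frac{1627207}{415289} \approx -3.9183$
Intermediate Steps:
$l = - \frac{1}{41}$ ($l = \frac{1}{-41} = - \frac{1}{41} \approx -0.02439$)
$S{\left(s,g \right)} = - \frac{1}{41} + s$
$q{\left(b \right)} = 0$
$\frac{S{\left(-131,-3 \right)} + 39819}{q{\left(-43 \right)} - 10129} = \frac{\left(- \frac{1}{41} - 131\right) + 39819}{0 - 10129} = \frac{- \frac{5372}{41} + 39819}{-10129} = \frac{1627207}{41} \left(- \frac{1}{10129}\right) = - \frac{1627207}{415289}$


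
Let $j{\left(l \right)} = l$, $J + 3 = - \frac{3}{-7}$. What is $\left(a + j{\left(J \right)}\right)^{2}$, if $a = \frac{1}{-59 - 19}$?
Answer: $\frac{1990921}{298116} \approx 6.6783$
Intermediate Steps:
$J = - \frac{18}{7}$ ($J = -3 - \frac{3}{-7} = -3 - - \frac{3}{7} = -3 + \frac{3}{7} = - \frac{18}{7} \approx -2.5714$)
$a = - \frac{1}{78}$ ($a = \frac{1}{-78} = - \frac{1}{78} \approx -0.012821$)
$\left(a + j{\left(J \right)}\right)^{2} = \left(- \frac{1}{78} - \frac{18}{7}\right)^{2} = \left(- \frac{1411}{546}\right)^{2} = \frac{1990921}{298116}$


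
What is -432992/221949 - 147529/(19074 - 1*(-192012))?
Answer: -1970515291/743655978 ≈ -2.6498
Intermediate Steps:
-432992/221949 - 147529/(19074 - 1*(-192012)) = -432992*1/221949 - 147529/(19074 + 192012) = -61856/31707 - 147529/211086 = -1970515291/743655978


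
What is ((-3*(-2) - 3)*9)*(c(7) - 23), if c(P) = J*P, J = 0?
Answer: -621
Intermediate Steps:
c(P) = 0 (c(P) = 0*P = 0)
((-3*(-2) - 3)*9)*(c(7) - 23) = ((-3*(-2) - 3)*9)*(0 - 23) = ((6 - 3)*9)*(-23) = (3*9)*(-23) = 27*(-23) = -621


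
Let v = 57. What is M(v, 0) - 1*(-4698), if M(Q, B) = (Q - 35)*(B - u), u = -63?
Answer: 6084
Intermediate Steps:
M(Q, B) = (-35 + Q)*(63 + B) (M(Q, B) = (Q - 35)*(B - 1*(-63)) = (-35 + Q)*(B + 63) = (-35 + Q)*(63 + B))
M(v, 0) - 1*(-4698) = (-2205 - 35*0 + 63*57 + 0*57) - 1*(-4698) = (-2205 + 0 + 3591 + 0) + 4698 = 1386 + 4698 = 6084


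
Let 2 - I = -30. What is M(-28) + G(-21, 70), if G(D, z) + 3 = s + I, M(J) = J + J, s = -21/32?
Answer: -885/32 ≈ -27.656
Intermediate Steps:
I = 32 (I = 2 - 1*(-30) = 2 + 30 = 32)
s = -21/32 (s = -21*1/32 = -21/32 ≈ -0.65625)
M(J) = 2*J
G(D, z) = 907/32 (G(D, z) = -3 + (-21/32 + 32) = -3 + 1003/32 = 907/32)
M(-28) + G(-21, 70) = 2*(-28) + 907/32 = -56 + 907/32 = -885/32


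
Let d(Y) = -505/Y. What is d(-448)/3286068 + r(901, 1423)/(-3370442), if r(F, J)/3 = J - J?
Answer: 505/1472158464 ≈ 3.4303e-7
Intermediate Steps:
r(F, J) = 0 (r(F, J) = 3*(J - J) = 3*0 = 0)
d(-448)/3286068 + r(901, 1423)/(-3370442) = -505/(-448)/3286068 + 0/(-3370442) = -505*(-1/448)*(1/3286068) + 0*(-1/3370442) = (505/448)*(1/3286068) + 0 = 505/1472158464 + 0 = 505/1472158464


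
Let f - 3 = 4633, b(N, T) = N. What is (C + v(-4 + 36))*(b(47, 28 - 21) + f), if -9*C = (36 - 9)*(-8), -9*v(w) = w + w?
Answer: 237272/3 ≈ 79091.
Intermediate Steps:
v(w) = -2*w/9 (v(w) = -(w + w)/9 = -2*w/9)
f = 4636 (f = 3 + 4633 = 4636)
C = 24 (C = -(36 - 9)*(-8)/9 = -3*(-8) = -1/9*(-216) = 24)
(C + v(-4 + 36))*(b(47, 28 - 21) + f) = (24 - 2*(-4 + 36)/9)*(47 + 4636) = (24 - 2/9*32)*4683 = (24 - 64/9)*4683 = (152/9)*4683 = 237272/3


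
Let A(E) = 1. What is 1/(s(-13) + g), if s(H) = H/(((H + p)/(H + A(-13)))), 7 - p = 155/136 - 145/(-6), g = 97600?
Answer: 12773/1246581152 ≈ 1.0246e-5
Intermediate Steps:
p = -7469/408 (p = 7 - (155/136 - 145/(-6)) = 7 - (155*(1/136) - 145*(-1/6)) = 7 - (155/136 + 145/6) = 7 - 1*10325/408 = 7 - 10325/408 = -7469/408 ≈ -18.306)
s(H) = H*(1 + H)/(-7469/408 + H) (s(H) = H/(((H - 7469/408)/(H + 1))) = H/(((-7469/408 + H)/(1 + H))) = H*((1 + H)/(-7469/408 + H)) = H*(1 + H)/(-7469/408 + H))
1/(s(-13) + g) = 1/(408*(-13)*(1 - 13)/(-7469 + 408*(-13)) + 97600) = 1/(408*(-13)*(-12)/(-7469 - 5304) + 97600) = 1/(408*(-13)*(-12)/(-12773) + 97600) = 1/(408*(-13)*(-1/12773)*(-12) + 97600) = 1/(-63648/12773 + 97600) = 1/(1246581152/12773) = 12773/1246581152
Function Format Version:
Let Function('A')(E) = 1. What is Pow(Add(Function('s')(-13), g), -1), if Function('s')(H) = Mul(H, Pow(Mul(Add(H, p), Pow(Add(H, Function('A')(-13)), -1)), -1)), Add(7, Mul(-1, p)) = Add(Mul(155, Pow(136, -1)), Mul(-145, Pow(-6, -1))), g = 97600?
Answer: Rational(12773, 1246581152) ≈ 1.0246e-5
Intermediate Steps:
p = Rational(-7469, 408) (p = Add(7, Mul(-1, Add(Mul(155, Pow(136, -1)), Mul(-145, Pow(-6, -1))))) = Add(7, Mul(-1, Add(Mul(155, Rational(1, 136)), Mul(-145, Rational(-1, 6))))) = Add(7, Mul(-1, Add(Rational(155, 136), Rational(145, 6)))) = Add(7, Mul(-1, Rational(10325, 408))) = Add(7, Rational(-10325, 408)) = Rational(-7469, 408) ≈ -18.306)
Function('s')(H) = Mul(H, Pow(Add(Rational(-7469, 408), H), -1), Add(1, H)) (Function('s')(H) = Mul(H, Pow(Mul(Add(H, Rational(-7469, 408)), Pow(Add(H, 1), -1)), -1)) = Mul(H, Pow(Mul(Add(Rational(-7469, 408), H), Pow(Add(1, H), -1)), -1)) = Mul(H, Pow(Mul(Pow(Add(1, H), -1), Add(Rational(-7469, 408), H)), -1)) = Mul(H, Mul(Pow(Add(Rational(-7469, 408), H), -1), Add(1, H))) = Mul(H, Pow(Add(Rational(-7469, 408), H), -1), Add(1, H)))
Pow(Add(Function('s')(-13), g), -1) = Pow(Add(Mul(408, -13, Pow(Add(-7469, Mul(408, -13)), -1), Add(1, -13)), 97600), -1) = Pow(Add(Mul(408, -13, Pow(Add(-7469, -5304), -1), -12), 97600), -1) = Pow(Add(Mul(408, -13, Pow(-12773, -1), -12), 97600), -1) = Pow(Add(Mul(408, -13, Rational(-1, 12773), -12), 97600), -1) = Pow(Add(Rational(-63648, 12773), 97600), -1) = Pow(Rational(1246581152, 12773), -1) = Rational(12773, 1246581152)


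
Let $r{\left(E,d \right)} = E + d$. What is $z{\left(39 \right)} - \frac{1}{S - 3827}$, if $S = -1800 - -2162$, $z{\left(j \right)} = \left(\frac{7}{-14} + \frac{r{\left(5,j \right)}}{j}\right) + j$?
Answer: $\frac{3570131}{90090} \approx 39.628$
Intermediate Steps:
$z{\left(j \right)} = - \frac{1}{2} + j + \frac{5 + j}{j}$ ($z{\left(j \right)} = \left(\frac{7}{-14} + \frac{5 + j}{j}\right) + j = \left(7 \left(- \frac{1}{14}\right) + \frac{5 + j}{j}\right) + j = \left(- \frac{1}{2} + \frac{5 + j}{j}\right) + j = - \frac{1}{2} + j + \frac{5 + j}{j}$)
$S = 362$ ($S = -1800 + 2162 = 362$)
$z{\left(39 \right)} - \frac{1}{S - 3827} = \left(\frac{1}{2} + 39 + \frac{5}{39}\right) - \frac{1}{362 - 3827} = \left(\frac{1}{2} + 39 + 5 \cdot \frac{1}{39}\right) - \frac{1}{-3465} = \left(\frac{1}{2} + 39 + \frac{5}{39}\right) - - \frac{1}{3465} = \frac{3091}{78} + \frac{1}{3465} = \frac{3570131}{90090}$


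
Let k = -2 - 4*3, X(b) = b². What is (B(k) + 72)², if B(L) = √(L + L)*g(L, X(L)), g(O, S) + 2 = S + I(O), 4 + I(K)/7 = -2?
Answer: -641728 + 43776*I*√7 ≈ -6.4173e+5 + 1.1582e+5*I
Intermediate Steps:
I(K) = -42 (I(K) = -28 + 7*(-2) = -28 - 14 = -42)
k = -14 (k = -2 - 12 = -14)
g(O, S) = -44 + S (g(O, S) = -2 + (S - 42) = -2 + (-42 + S) = -44 + S)
B(L) = √2*√L*(-44 + L²) (B(L) = √(L + L)*(-44 + L²) = √(2*L)*(-44 + L²) = (√2*√L)*(-44 + L²) = √2*√L*(-44 + L²))
(B(k) + 72)² = (√2*√(-14)*(-44 + (-14)²) + 72)² = (√2*(I*√14)*(-44 + 196) + 72)² = (√2*(I*√14)*152 + 72)² = (304*I*√7 + 72)² = (72 + 304*I*√7)²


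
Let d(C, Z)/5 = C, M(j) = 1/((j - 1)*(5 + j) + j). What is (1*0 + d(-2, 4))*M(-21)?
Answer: -10/331 ≈ -0.030211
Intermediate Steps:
M(j) = 1/(j + (-1 + j)*(5 + j)) (M(j) = 1/((-1 + j)*(5 + j) + j) = 1/(j + (-1 + j)*(5 + j)))
d(C, Z) = 5*C
(1*0 + d(-2, 4))*M(-21) = (1*0 + 5*(-2))/(-5 + (-21)² + 5*(-21)) = (0 - 10)/(-5 + 441 - 105) = -10/331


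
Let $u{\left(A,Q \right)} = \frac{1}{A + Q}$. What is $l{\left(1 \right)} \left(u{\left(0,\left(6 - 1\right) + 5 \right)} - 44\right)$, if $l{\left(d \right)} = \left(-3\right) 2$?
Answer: $\frac{1317}{5} \approx 263.4$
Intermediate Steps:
$l{\left(d \right)} = -6$
$l{\left(1 \right)} \left(u{\left(0,\left(6 - 1\right) + 5 \right)} - 44\right) = - 6 \left(\frac{1}{0 + \left(\left(6 - 1\right) + 5\right)} - 44\right) = - 6 \left(\frac{1}{0 + \left(5 + 5\right)} - 44\right) = - 6 \left(\frac{1}{0 + 10} - 44\right) = - 6 \left(\frac{1}{10} - 44\right) = \left(-6\right) \left(- \frac{439}{10}\right) = \frac{1317}{5}$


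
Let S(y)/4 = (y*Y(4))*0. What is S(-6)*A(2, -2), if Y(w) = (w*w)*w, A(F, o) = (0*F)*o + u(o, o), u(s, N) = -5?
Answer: 0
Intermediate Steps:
A(F, o) = -5 (A(F, o) = (0*F)*o - 5 = 0*o - 5 = 0 - 5 = -5)
Y(w) = w³ (Y(w) = w²*w = w³)
S(y) = 0 (S(y) = 4*((y*4³)*0) = 4*((y*64)*0) = 4*((64*y)*0) = 4*0 = 0)
S(-6)*A(2, -2) = 0*(-5) = 0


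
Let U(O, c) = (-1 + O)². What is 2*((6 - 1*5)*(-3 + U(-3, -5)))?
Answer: 26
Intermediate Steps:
2*((6 - 1*5)*(-3 + U(-3, -5))) = 2*((6 - 1*5)*(-3 + (-1 - 3)²)) = 2*((6 - 5)*(-3 + (-4)²)) = 2*(1*(-3 + 16)) = 2*(1*13) = 2*13 = 26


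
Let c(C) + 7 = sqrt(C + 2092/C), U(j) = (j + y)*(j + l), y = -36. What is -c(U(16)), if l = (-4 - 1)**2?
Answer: 7 - I*sqrt(34567715)/205 ≈ 7.0 - 28.68*I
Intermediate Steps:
l = 25 (l = (-5)**2 = 25)
U(j) = (-36 + j)*(25 + j) (U(j) = (j - 36)*(j + 25) = (-36 + j)*(25 + j))
c(C) = -7 + sqrt(C + 2092/C)
-c(U(16)) = -(-7 + sqrt((-900 + 16**2 - 11*16) + 2092/(-900 + 16**2 - 11*16))) = -(-7 + sqrt((-900 + 256 - 176) + 2092/(-900 + 256 - 176))) = -(-7 + sqrt(-820 + 2092/(-820))) = -(-7 + sqrt(-820 + 2092*(-1/820))) = -(-7 + sqrt(-820 - 523/205)) = -(-7 + sqrt(-168623/205)) = -(-7 + I*sqrt(34567715)/205) = 7 - I*sqrt(34567715)/205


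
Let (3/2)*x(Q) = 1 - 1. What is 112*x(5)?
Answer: 0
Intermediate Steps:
x(Q) = 0 (x(Q) = 2*(1 - 1)/3 = (⅔)*0 = 0)
112*x(5) = 112*0 = 0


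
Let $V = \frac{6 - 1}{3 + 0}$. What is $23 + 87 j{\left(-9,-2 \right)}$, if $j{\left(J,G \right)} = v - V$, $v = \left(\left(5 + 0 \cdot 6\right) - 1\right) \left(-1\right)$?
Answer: $-470$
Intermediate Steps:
$V = \frac{5}{3} \approx 1.6667$
$v = -4$ ($v = \left(\left(5 + 0\right) - 1\right) \left(-1\right) = \left(5 - 1\right) \left(-1\right) = 4 \left(-1\right) = -4$)
$j{\left(J,G \right)} = - \frac{17}{3}$ ($j{\left(J,G \right)} = -4 - \frac{5}{3} = - \frac{17}{3}$)
$23 + 87 j{\left(-9,-2 \right)} = 23 + 87 \left(- \frac{17}{3}\right) = 23 - 493 = -470$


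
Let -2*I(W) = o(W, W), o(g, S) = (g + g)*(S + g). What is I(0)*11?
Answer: 0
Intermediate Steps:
o(g, S) = 2*g*(S + g) (o(g, S) = (2*g)*(S + g) = 2*g*(S + g))
I(W) = -2*W² (I(W) = -W*(W + W) = -W*2*W = -2*W²)
I(0)*11 = -2*0²*11 = -2*0*11 = 0*11 = 0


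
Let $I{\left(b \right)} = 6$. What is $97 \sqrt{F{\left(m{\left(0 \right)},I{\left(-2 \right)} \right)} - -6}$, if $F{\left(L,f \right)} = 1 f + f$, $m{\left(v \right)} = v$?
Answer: $291 \sqrt{2} \approx 411.54$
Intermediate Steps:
$F{\left(L,f \right)} = 2 f$ ($F{\left(L,f \right)} = f + f = 2 f$)
$97 \sqrt{F{\left(m{\left(0 \right)},I{\left(-2 \right)} \right)} - -6} = 97 \sqrt{2 \cdot 6 - -6} = 97 \sqrt{12 + \left(-10 + 16\right)} = 97 \sqrt{12 + 6} = 97 \sqrt{18} = 97 \cdot 3 \sqrt{2} = 291 \sqrt{2}$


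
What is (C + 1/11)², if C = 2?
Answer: 529/121 ≈ 4.3719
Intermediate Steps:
(C + 1/11)² = (2 + 1/11)² = (23/11)² = 529/121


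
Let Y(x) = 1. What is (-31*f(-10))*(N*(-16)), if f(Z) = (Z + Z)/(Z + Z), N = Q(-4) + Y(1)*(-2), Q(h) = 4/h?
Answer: -1488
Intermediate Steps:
N = -3 (N = 4/(-4) + 1*(-2) = 4*(-¼) - 2 = -1 - 2 = -3)
f(Z) = 1 (f(Z) = (2*Z)/((2*Z)) = (2*Z)*(1/(2*Z)) = 1)
(-31*f(-10))*(N*(-16)) = (-31*1)*(-3*(-16)) = -31*48 = -1488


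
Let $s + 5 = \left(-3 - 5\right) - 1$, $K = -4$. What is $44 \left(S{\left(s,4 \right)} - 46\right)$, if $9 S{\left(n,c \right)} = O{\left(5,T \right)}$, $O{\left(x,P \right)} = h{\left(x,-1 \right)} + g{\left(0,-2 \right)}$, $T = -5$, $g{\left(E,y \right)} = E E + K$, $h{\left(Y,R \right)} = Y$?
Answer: $- \frac{18172}{9} \approx -2019.1$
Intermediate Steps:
$s = -14$ ($s = -5 - 9 = -14$)
$g{\left(E,y \right)} = -4 + E^{2}$ ($g{\left(E,y \right)} = E E - 4 = E^{2} - 4 = -4 + E^{2}$)
$O{\left(x,P \right)} = -4 + x$ ($O{\left(x,P \right)} = x - \left(4 - 0^{2}\right) = x + \left(-4 + 0\right) = x - 4 = -4 + x$)
$S{\left(n,c \right)} = \frac{1}{9}$ ($S{\left(n,c \right)} = \frac{-4 + 5}{9} = \frac{1}{9} \cdot 1 = \frac{1}{9}$)
$44 \left(S{\left(s,4 \right)} - 46\right) = 44 \left(\frac{1}{9} - 46\right) = 44 \left(- \frac{413}{9}\right) = - \frac{18172}{9}$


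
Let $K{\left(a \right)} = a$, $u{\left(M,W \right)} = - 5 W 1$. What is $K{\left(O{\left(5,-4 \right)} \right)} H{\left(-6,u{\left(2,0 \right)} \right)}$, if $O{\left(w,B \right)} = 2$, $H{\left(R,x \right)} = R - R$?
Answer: $0$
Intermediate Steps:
$u{\left(M,W \right)} = - 5 W$
$H{\left(R,x \right)} = 0$
$K{\left(O{\left(5,-4 \right)} \right)} H{\left(-6,u{\left(2,0 \right)} \right)} = 2 \cdot 0 = 0$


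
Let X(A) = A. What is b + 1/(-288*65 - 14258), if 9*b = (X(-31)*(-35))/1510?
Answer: 1788377/22408551 ≈ 0.079808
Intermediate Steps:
b = 217/2718 (b = (-31*(-35)/1510)/9 = (1085*(1/1510))/9 = (⅑)*(217/302) = 217/2718 ≈ 0.079838)
b + 1/(-288*65 - 14258) = 217/2718 + 1/(-288*65 - 14258) = 217/2718 + 1/(-18720 - 14258) = 217/2718 + 1/(-32978) = 217/2718 - 1/32978 = 1788377/22408551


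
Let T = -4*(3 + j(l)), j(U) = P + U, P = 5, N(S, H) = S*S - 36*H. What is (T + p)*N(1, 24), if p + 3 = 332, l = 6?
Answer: -235599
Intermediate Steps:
N(S, H) = S² - 36*H
p = 329 (p = -3 + 332 = 329)
j(U) = 5 + U
T = -56 (T = -4*(3 + (5 + 6)) = -4*(3 + 11) = -4*14 = -56)
(T + p)*N(1, 24) = (-56 + 329)*(1² - 36*24) = 273*(1 - 864) = 273*(-863) = -235599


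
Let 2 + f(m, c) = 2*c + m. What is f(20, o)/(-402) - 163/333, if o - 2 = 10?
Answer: -13252/22311 ≈ -0.59397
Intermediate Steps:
o = 12 (o = 2 + 10 = 12)
f(m, c) = -2 + m + 2*c (f(m, c) = -2 + (2*c + m) = -2 + (m + 2*c) = -2 + m + 2*c)
f(20, o)/(-402) - 163/333 = (-2 + 20 + 2*12)/(-402) - 163/333 = (-2 + 20 + 24)*(-1/402) - 163*1/333 = 42*(-1/402) - 163/333 = -7/67 - 163/333 = -13252/22311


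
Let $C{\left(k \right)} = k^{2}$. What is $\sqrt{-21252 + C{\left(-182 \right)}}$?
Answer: $4 \sqrt{742} \approx 108.96$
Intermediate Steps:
$\sqrt{-21252 + C{\left(-182 \right)}} = \sqrt{-21252 + \left(-182\right)^{2}} = \sqrt{-21252 + 33124} = \sqrt{11872} = 4 \sqrt{742}$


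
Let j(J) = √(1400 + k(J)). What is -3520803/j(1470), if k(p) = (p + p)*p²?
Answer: -121407*√63530474/21907060 ≈ -44.172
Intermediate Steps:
k(p) = 2*p³ (k(p) = (2*p)*p² = 2*p³)
j(J) = √(1400 + 2*J³)
-3520803/j(1470) = -3520803/√(1400 + 2*1470³) = -3520803/√(1400 + 2*3176523000) = -3520803/√(1400 + 6353046000) = -3520803*√63530474/635304740 = -121407*√63530474/21907060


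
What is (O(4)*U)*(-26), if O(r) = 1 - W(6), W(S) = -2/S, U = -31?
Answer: 3224/3 ≈ 1074.7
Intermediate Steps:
O(r) = 4/3 (O(r) = 1 - (-2)/6 = 1 - 1*(-⅓) = 1 + ⅓ = 4/3)
(O(4)*U)*(-26) = ((4/3)*(-31))*(-26) = -124/3*(-26) = 3224/3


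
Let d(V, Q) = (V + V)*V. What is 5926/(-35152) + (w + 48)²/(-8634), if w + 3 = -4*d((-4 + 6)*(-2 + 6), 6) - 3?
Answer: -1954060471/75875592 ≈ -25.753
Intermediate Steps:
d(V, Q) = 2*V² (d(V, Q) = (2*V)*V = 2*V²)
w = -518 (w = -3 + (-8*((-4 + 6)*(-2 + 6))² - 3) = -3 + (-8*(2*4)² - 3) = -3 + (-8*8² - 3) = -3 + (-8*64 - 3) = -3 + (-4*128 - 3) = -3 + (-512 - 3) = -3 - 515 = -518)
5926/(-35152) + (w + 48)²/(-8634) = 5926/(-35152) + (-518 + 48)²/(-8634) = 5926*(-1/35152) + (-470)²*(-1/8634) = -2963/17576 + 220900*(-1/8634) = -2963/17576 - 110450/4317 = -1954060471/75875592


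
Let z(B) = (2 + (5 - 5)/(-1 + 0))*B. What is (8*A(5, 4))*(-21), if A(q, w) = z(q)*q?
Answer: -8400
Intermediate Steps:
z(B) = 2*B (z(B) = (2 + 0/(-1))*B = (2 + 0*(-1))*B = (2 + 0)*B = 2*B)
A(q, w) = 2*q² (A(q, w) = (2*q)*q = 2*q²)
(8*A(5, 4))*(-21) = (8*(2*5²))*(-21) = (8*(2*25))*(-21) = (8*50)*(-21) = 400*(-21) = -8400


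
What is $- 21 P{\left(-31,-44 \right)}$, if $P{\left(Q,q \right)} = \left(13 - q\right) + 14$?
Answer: $-1491$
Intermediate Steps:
$P{\left(Q,q \right)} = 27 - q$
$- 21 P{\left(-31,-44 \right)} = - 21 \left(27 - -44\right) = - 21 \left(27 + 44\right) = \left(-21\right) 71 = -1491$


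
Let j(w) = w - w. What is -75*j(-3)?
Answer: 0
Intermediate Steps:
j(w) = 0
-75*j(-3) = -75*0 = 0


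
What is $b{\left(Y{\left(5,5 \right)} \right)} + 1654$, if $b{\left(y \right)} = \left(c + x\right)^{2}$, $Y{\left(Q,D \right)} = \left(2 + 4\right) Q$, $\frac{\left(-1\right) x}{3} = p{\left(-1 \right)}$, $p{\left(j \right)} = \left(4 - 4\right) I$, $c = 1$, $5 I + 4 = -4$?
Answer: $1655$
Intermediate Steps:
$I = - \frac{8}{5}$ ($I = - \frac{4}{5} + \frac{1}{5} \left(-4\right) = - \frac{4}{5} - \frac{4}{5} = - \frac{8}{5} \approx -1.6$)
$p{\left(j \right)} = 0$ ($p{\left(j \right)} = \left(4 - 4\right) \left(- \frac{8}{5}\right) = 0 \left(- \frac{8}{5}\right) = 0$)
$x = 0$ ($x = \left(-3\right) 0 = 0$)
$Y{\left(Q,D \right)} = 6 Q$
$b{\left(y \right)} = 1$ ($b{\left(y \right)} = \left(1 + 0\right)^{2} = 1^{2} = 1$)
$b{\left(Y{\left(5,5 \right)} \right)} + 1654 = 1 + 1654 = 1655$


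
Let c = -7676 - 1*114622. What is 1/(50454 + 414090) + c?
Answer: -56812802111/464544 ≈ -1.2230e+5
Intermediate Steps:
c = -122298 (c = -7676 - 114622 = -122298)
1/(50454 + 414090) + c = 1/(50454 + 414090) - 122298 = 1/464544 - 122298 = -56812802111/464544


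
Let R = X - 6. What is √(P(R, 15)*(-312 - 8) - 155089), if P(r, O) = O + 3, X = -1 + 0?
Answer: I*√160849 ≈ 401.06*I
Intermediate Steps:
X = -1
R = -7 (R = -1 - 6 = -7)
P(r, O) = 3 + O
√(P(R, 15)*(-312 - 8) - 155089) = √((3 + 15)*(-312 - 8) - 155089) = √(18*(-320) - 155089) = √(-5760 - 155089) = √(-160849) = I*√160849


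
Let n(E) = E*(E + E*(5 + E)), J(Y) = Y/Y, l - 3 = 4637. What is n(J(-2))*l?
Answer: 32480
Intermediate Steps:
l = 4640 (l = 3 + 4637 = 4640)
J(Y) = 1
n(J(-2))*l = (1**2*(6 + 1))*4640 = (1*7)*4640 = 7*4640 = 32480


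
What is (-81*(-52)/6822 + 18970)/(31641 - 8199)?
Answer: 3594932/4442259 ≈ 0.80926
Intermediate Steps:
(-81*(-52)/6822 + 18970)/(31641 - 8199) = (4212*(1/6822) + 18970)/23442 = (234/379 + 18970)*(1/23442) = (7189864/379)*(1/23442) = 3594932/4442259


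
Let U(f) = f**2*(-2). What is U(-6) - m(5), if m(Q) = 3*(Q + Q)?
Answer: -102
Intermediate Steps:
m(Q) = 6*Q (m(Q) = 3*(2*Q) = 6*Q)
U(f) = -2*f**2
U(-6) - m(5) = -2*(-6)**2 - 6*5 = -2*36 - 1*30 = -72 - 30 = -102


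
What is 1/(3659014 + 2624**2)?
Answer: 1/10544390 ≈ 9.4837e-8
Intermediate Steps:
1/(3659014 + 2624**2) = 1/(3659014 + 6885376) = 1/10544390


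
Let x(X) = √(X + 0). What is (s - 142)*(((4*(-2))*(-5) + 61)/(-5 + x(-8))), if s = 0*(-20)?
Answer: 71710/33 + 28684*I*√2/33 ≈ 2173.0 + 1229.3*I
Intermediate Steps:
x(X) = √X
s = 0
(s - 142)*(((4*(-2))*(-5) + 61)/(-5 + x(-8))) = (0 - 142)*(((4*(-2))*(-5) + 61)/(-5 + √(-8))) = -142*(-8*(-5) + 61)/(-5 + 2*I*√2) = -142*(40 + 61)/(-5 + 2*I*√2) = -14342/(-5 + 2*I*√2)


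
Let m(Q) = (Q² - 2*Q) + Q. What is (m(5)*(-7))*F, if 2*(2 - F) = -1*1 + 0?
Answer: -350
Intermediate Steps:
F = 5/2 (F = 2 - (-1*1 + 0)/2 = 2 - (-1 + 0)/2 = 2 - ½*(-1) = 2 + ½ = 5/2 ≈ 2.5000)
m(Q) = Q² - Q
(m(5)*(-7))*F = ((5*(-1 + 5))*(-7))*(5/2) = ((5*4)*(-7))*(5/2) = (20*(-7))*(5/2) = -140*5/2 = -350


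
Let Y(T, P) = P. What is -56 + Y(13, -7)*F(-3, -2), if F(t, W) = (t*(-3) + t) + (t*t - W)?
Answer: -175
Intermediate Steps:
F(t, W) = t² - W - 2*t (F(t, W) = (-3*t + t) + (t² - W) = -2*t + (t² - W) = t² - W - 2*t)
-56 + Y(13, -7)*F(-3, -2) = -56 - 7*((-3)² - 1*(-2) - 2*(-3)) = -56 - 7*(9 + 2 + 6) = -56 - 7*17 = -56 - 119 = -175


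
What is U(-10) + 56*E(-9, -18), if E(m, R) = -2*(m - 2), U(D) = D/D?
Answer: 1233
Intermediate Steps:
U(D) = 1
E(m, R) = 4 - 2*m (E(m, R) = -2*(-2 + m) = 4 - 2*m)
U(-10) + 56*E(-9, -18) = 1 + 56*(4 - 2*(-9)) = 1 + 56*(4 + 18) = 1 + 56*22 = 1 + 1232 = 1233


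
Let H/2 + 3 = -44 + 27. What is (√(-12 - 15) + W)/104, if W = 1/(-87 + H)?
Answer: -1/13208 + 3*I*√3/104 ≈ -7.5712e-5 + 0.049963*I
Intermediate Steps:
H = -40 (H = -6 + 2*(-44 + 27) = -6 + 2*(-17) = -6 - 34 = -40)
W = -1/127 (W = 1/(-87 - 40) = 1/(-127) = -1/127 ≈ -0.0078740)
(√(-12 - 15) + W)/104 = (√(-12 - 15) - 1/127)/104 = (√(-27) - 1/127)*(1/104) = (3*I*√3 - 1/127)*(1/104) = (-1/127 + 3*I*√3)*(1/104) = -1/13208 + 3*I*√3/104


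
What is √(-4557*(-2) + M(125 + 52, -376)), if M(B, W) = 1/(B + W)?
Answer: √360923315/199 ≈ 95.467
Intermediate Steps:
√(-4557*(-2) + M(125 + 52, -376)) = √(-4557*(-2) + 1/((125 + 52) - 376)) = √(9114 + 1/(177 - 376)) = √(9114 + 1/(-199)) = √(9114 - 1/199) = √(1813685/199) = √360923315/199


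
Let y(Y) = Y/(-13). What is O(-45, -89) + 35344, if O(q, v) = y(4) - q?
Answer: 460053/13 ≈ 35389.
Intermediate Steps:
y(Y) = -Y/13 (y(Y) = Y*(-1/13) = -Y/13)
O(q, v) = -4/13 - q (O(q, v) = -1/13*4 - q = -4/13 - q)
O(-45, -89) + 35344 = (-4/13 - 1*(-45)) + 35344 = (-4/13 + 45) + 35344 = 581/13 + 35344 = 460053/13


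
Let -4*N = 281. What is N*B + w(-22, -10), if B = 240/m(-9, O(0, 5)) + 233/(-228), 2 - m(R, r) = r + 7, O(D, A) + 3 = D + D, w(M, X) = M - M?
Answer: 7753633/912 ≈ 8501.8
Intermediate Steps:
w(M, X) = 0
O(D, A) = -3 + 2*D (O(D, A) = -3 + (D + D) = -3 + 2*D)
N = -281/4 (N = -¼*281 = -281/4 ≈ -70.250)
m(R, r) = -5 - r (m(R, r) = 2 - (r + 7) = 2 - (7 + r) = 2 + (-7 - r) = -5 - r)
B = -27593/228 (B = 240/(-5 - (-3 + 2*0)) + 233/(-228) = 240/(-5 - (-3 + 0)) + 233*(-1/228) = 240/(-5 - 1*(-3)) - 233/228 = 240/(-5 + 3) - 233/228 = 240/(-2) - 233/228 = 240*(-½) - 233/228 = -120 - 233/228 = -27593/228 ≈ -121.02)
N*B + w(-22, -10) = -281/4*(-27593/228) + 0 = 7753633/912 + 0 = 7753633/912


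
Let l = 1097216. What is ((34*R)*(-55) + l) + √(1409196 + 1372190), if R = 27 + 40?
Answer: 971926 + √2781386 ≈ 9.7359e+5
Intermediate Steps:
R = 67
((34*R)*(-55) + l) + √(1409196 + 1372190) = ((34*67)*(-55) + 1097216) + √(1409196 + 1372190) = (2278*(-55) + 1097216) + √2781386 = (-125290 + 1097216) + √2781386 = 971926 + √2781386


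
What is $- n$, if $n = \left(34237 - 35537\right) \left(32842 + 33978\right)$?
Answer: $86866000$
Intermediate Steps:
$n = -86866000$ ($n = \left(-1300\right) 66820 = -86866000$)
$- n = \left(-1\right) \left(-86866000\right) = 86866000$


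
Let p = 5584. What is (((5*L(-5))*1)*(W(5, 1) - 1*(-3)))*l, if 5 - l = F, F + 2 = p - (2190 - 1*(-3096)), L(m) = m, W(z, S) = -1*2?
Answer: 7275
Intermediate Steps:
W(z, S) = -2
F = 296 (F = -2 + (5584 - (2190 - 1*(-3096))) = -2 + (5584 - (2190 + 3096)) = -2 + (5584 - 1*5286) = -2 + (5584 - 5286) = -2 + 298 = 296)
l = -291 (l = 5 - 1*296 = 5 - 296 = -291)
(((5*L(-5))*1)*(W(5, 1) - 1*(-3)))*l = (((5*(-5))*1)*(-2 - 1*(-3)))*(-291) = ((-25*1)*(-2 + 3))*(-291) = -25*1*(-291) = -25*(-291) = 7275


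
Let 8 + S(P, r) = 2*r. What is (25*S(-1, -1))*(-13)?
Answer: 3250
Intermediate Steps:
S(P, r) = -8 + 2*r
(25*S(-1, -1))*(-13) = (25*(-8 + 2*(-1)))*(-13) = (25*(-8 - 2))*(-13) = (25*(-10))*(-13) = -250*(-13) = 3250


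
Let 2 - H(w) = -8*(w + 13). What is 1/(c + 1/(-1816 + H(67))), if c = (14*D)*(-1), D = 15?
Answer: -1174/246541 ≈ -0.0047619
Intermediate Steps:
H(w) = 106 + 8*w (H(w) = 2 - (-8)*(w + 13) = 2 - (-8)*(13 + w) = 2 - (-104 - 8*w) = 2 + (104 + 8*w) = 106 + 8*w)
c = -210 (c = (14*15)*(-1) = 210*(-1) = -210)
1/(c + 1/(-1816 + H(67))) = 1/(-210 + 1/(-1816 + (106 + 8*67))) = 1/(-210 + 1/(-1816 + (106 + 536))) = 1/(-210 + 1/(-1816 + 642)) = 1/(-210 + 1/(-1174)) = 1/(-210 - 1/1174) = 1/(-246541/1174) = -1174/246541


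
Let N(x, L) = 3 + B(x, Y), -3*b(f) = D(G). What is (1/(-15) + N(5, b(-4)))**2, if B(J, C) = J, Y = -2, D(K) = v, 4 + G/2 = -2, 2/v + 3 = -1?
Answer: 14161/225 ≈ 62.938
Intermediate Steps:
v = -1/2 (v = 2/(-3 - 1) = 2/(-4) = 2*(-1/4) = -1/2 ≈ -0.50000)
G = -12 (G = -8 + 2*(-2) = -8 - 4 = -12)
D(K) = -1/2
b(f) = 1/6 (b(f) = -1/3*(-1/2) = 1/6)
N(x, L) = 3 + x
(1/(-15) + N(5, b(-4)))**2 = (1/(-15) + (3 + 5))**2 = (-1/15 + 8)**2 = (119/15)**2 = 14161/225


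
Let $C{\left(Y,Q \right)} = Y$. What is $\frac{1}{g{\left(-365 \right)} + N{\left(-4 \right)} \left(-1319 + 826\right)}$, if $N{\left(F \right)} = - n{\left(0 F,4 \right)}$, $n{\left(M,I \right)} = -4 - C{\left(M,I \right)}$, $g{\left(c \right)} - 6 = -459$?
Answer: $- \frac{1}{2425} \approx -0.00041237$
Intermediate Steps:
$g{\left(c \right)} = -453$ ($g{\left(c \right)} = 6 - 459 = -453$)
$n{\left(M,I \right)} = -4 - M$
$N{\left(F \right)} = 4$ ($N{\left(F \right)} = - (-4 - 0 F) = - (-4 - 0) = - (-4 + 0) = \left(-1\right) \left(-4\right) = 4$)
$\frac{1}{g{\left(-365 \right)} + N{\left(-4 \right)} \left(-1319 + 826\right)} = \frac{1}{-453 + 4 \left(-1319 + 826\right)} = \frac{1}{-453 + 4 \left(-493\right)} = \frac{1}{-453 - 1972} = \frac{1}{-2425} = - \frac{1}{2425}$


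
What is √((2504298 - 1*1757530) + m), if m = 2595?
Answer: √749363 ≈ 865.66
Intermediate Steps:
√((2504298 - 1*1757530) + m) = √((2504298 - 1*1757530) + 2595) = √((2504298 - 1757530) + 2595) = √(746768 + 2595) = √749363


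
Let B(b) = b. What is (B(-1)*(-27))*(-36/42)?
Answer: -162/7 ≈ -23.143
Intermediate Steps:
(B(-1)*(-27))*(-36/42) = (-1*(-27))*(-36/42) = 27*(-36*1/42) = 27*(-6/7) = -162/7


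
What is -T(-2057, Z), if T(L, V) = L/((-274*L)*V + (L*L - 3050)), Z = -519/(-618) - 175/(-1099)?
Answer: 33263747/77479736628 ≈ 0.00042932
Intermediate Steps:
Z = 32311/32342 (Z = -519*(-1/618) - 175*(-1/1099) = 173/206 + 25/157 = 32311/32342 ≈ 0.99904)
T(L, V) = L/(-3050 + L² - 274*L*V) (T(L, V) = L/(-274*L*V + (L² - 3050)) = L/(-274*L*V + (-3050 + L²)) = L/(-3050 + L² - 274*L*V))
-T(-2057, Z) = -(-2057)/(-3050 + (-2057)² - 274*(-2057)*32311/32342) = -(-2057)/(-3050 + 4231249 + 9105530599/16171) = -(-2057)/77479736628/16171 = -(-2057)*16171/77479736628 = -1*(-33263747/77479736628) = 33263747/77479736628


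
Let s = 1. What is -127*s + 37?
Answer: -90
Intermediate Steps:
-127*s + 37 = -127*1 + 37 = -127 + 37 = -90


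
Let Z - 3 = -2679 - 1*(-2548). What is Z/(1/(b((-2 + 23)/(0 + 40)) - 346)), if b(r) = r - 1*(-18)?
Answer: 209584/5 ≈ 41917.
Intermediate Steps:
b(r) = 18 + r (b(r) = r + 18 = 18 + r)
Z = -128 (Z = 3 + (-2679 - 1*(-2548)) = 3 + (-2679 + 2548) = 3 - 131 = -128)
Z/(1/(b((-2 + 23)/(0 + 40)) - 346)) = -(-41984 + 128*(-2 + 23)/(0 + 40)) = -(-41984 + 336/5) = -128/(1/((18 + 21/40) - 346)) = -128/(1/(741/40 - 346)) = -128/(1/(-13099/40)) = -128/(-40/13099) = -128*(-13099/40) = 209584/5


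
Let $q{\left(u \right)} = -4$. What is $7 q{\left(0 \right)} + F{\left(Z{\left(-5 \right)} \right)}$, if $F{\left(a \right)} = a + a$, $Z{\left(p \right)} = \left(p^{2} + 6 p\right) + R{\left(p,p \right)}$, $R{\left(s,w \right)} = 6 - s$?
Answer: $-16$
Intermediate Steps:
$Z{\left(p \right)} = 6 + p^{2} + 5 p$ ($Z{\left(p \right)} = \left(p^{2} + 6 p\right) - \left(-6 + p\right) = 6 + p^{2} + 5 p$)
$F{\left(a \right)} = 2 a$
$7 q{\left(0 \right)} + F{\left(Z{\left(-5 \right)} \right)} = 7 \left(-4\right) + 2 \left(6 + \left(-5\right)^{2} + 5 \left(-5\right)\right) = -28 + 2 \left(6 + 25 - 25\right) = -28 + 2 \cdot 6 = -28 + 12 = -16$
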